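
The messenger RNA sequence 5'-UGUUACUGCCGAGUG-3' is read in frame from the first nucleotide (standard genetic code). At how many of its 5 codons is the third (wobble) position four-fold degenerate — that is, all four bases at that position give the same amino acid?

Codon 1 UGU (Cys): third position 2-fold.
Codon 2 UAC (Tyr): third position 2-fold.
Codon 3 UGC (Cys): third position 2-fold.
Codon 4 CGA (Arg): third position 4-fold.
Codon 5 GUG (Val): third position 4-fold.
Four-fold degenerate third positions: 2.

2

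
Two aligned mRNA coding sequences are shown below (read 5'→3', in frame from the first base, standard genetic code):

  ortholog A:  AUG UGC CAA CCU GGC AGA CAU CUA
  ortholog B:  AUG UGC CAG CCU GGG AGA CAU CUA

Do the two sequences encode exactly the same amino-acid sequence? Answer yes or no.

Codon 1: AUG Met / AUG Met — identical.
Codon 2: UGC Cys / UGC Cys — identical.
Codon 3: CAA Gln / CAG Gln — synonymous.
Codon 4: CCU Pro / CCU Pro — identical.
Codon 5: GGC Gly / GGG Gly — synonymous.
Codon 6: AGA Arg / AGA Arg — identical.
Codon 7: CAU His / CAU His — identical.
Codon 8: CUA Leu / CUA Leu — identical.
Nonsynonymous differences: 0 → same protein.

yes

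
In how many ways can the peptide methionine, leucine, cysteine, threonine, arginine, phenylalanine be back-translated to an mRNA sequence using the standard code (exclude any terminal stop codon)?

Met: 1 codon.
Leu: 6 codons.
Cys: 2 codons.
Thr: 4 codons.
Arg: 6 codons.
Phe: 2 codons.
1 × 6 × 2 × 4 × 6 × 2 = 576.

576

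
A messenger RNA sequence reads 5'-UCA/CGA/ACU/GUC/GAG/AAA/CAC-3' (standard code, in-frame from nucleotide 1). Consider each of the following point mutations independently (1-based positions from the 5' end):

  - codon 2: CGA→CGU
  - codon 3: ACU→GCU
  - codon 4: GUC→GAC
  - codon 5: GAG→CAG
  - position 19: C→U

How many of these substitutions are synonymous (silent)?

1

Codon 2: CGA (Arg) → CGU (Arg) — synonymous.
Codon 3: ACU (Thr) → GCU (Ala) — missense.
Codon 4: GUC (Val) → GAC (Asp) — missense.
Codon 5: GAG (Glu) → CAG (Gln) — missense.
Codon 7: CAC (His) → UAC (Tyr) — missense.
Synonymous: 1 of 5.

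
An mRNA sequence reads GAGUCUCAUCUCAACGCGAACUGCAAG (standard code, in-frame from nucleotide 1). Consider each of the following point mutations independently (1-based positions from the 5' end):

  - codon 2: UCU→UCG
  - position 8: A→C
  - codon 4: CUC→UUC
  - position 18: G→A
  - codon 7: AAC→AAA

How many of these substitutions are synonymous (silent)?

2

Codon 2: UCU (Ser) → UCG (Ser) — synonymous.
Codon 3: CAU (His) → CCU (Pro) — missense.
Codon 4: CUC (Leu) → UUC (Phe) — missense.
Codon 6: GCG (Ala) → GCA (Ala) — synonymous.
Codon 7: AAC (Asn) → AAA (Lys) — missense.
Synonymous: 2 of 5.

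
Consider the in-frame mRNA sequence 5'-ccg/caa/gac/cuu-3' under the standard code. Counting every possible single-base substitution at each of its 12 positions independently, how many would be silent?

Codon 1 (CCG, Pro): 3 synonymous substitutions.
Codon 2 (CAA, Gln): 1 synonymous substitution.
Codon 3 (GAC, Asp): 1 synonymous substitution.
Codon 4 (CUU, Leu): 3 synonymous substitutions.
Total: 3 + 1 + 1 + 3 = 8.

8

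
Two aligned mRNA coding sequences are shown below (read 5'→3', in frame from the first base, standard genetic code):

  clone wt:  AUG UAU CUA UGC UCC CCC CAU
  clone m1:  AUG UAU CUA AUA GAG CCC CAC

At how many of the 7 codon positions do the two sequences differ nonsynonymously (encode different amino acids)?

2

Codon 1: AUG Met / AUG Met — identical.
Codon 2: UAU Tyr / UAU Tyr — identical.
Codon 3: CUA Leu / CUA Leu — identical.
Codon 4: UGC Cys / AUA Ile — nonsynonymous.
Codon 5: UCC Ser / GAG Glu — nonsynonymous.
Codon 6: CCC Pro / CCC Pro — identical.
Codon 7: CAU His / CAC His — synonymous.
Nonsynonymous differences: 2.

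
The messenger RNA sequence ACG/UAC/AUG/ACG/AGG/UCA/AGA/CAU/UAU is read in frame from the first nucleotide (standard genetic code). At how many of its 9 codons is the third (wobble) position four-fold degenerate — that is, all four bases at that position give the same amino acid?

Codon 1 ACG (Thr): third position 4-fold.
Codon 2 UAC (Tyr): third position 2-fold.
Codon 3 AUG (Met): third position 1-fold.
Codon 4 ACG (Thr): third position 4-fold.
Codon 5 AGG (Arg): third position 2-fold.
Codon 6 UCA (Ser): third position 4-fold.
Codon 7 AGA (Arg): third position 2-fold.
Codon 8 CAU (His): third position 2-fold.
Codon 9 UAU (Tyr): third position 2-fold.
Four-fold degenerate third positions: 3.

3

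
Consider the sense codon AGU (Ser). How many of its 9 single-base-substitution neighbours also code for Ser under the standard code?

1

Position 1: none → 0 synonymous.
Position 2: none → 0 synonymous.
Position 3: AGC → 1 synonymous.
Total: 0 + 0 + 1 = 1.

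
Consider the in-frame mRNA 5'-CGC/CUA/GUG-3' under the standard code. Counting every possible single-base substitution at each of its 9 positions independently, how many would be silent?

Codon 1 (CGC, Arg): 3 synonymous substitutions.
Codon 2 (CUA, Leu): 4 synonymous substitutions.
Codon 3 (GUG, Val): 3 synonymous substitutions.
Total: 3 + 4 + 3 = 10.

10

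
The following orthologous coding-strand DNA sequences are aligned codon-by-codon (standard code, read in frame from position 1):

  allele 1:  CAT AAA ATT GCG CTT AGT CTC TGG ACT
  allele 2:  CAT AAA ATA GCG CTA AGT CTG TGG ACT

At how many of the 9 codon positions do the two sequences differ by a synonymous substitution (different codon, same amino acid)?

3

Codon 1: CAT His / CAT His — identical.
Codon 2: AAA Lys / AAA Lys — identical.
Codon 3: ATT Ile / ATA Ile — synonymous.
Codon 4: GCG Ala / GCG Ala — identical.
Codon 5: CTT Leu / CTA Leu — synonymous.
Codon 6: AGT Ser / AGT Ser — identical.
Codon 7: CTC Leu / CTG Leu — synonymous.
Codon 8: TGG Trp / TGG Trp — identical.
Codon 9: ACT Thr / ACT Thr — identical.
Synonymous differences: 3.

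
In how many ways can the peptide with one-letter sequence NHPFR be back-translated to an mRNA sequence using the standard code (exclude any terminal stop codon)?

Asn: 2 codons.
His: 2 codons.
Pro: 4 codons.
Phe: 2 codons.
Arg: 6 codons.
2 × 2 × 4 × 2 × 6 = 192.

192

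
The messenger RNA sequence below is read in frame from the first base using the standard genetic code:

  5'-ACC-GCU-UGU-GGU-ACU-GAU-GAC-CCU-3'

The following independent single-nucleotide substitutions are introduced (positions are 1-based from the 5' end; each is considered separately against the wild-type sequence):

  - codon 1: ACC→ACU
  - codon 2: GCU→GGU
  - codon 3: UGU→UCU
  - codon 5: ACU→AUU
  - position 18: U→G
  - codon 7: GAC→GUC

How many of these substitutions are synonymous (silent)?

1

Codon 1: ACC (Thr) → ACU (Thr) — synonymous.
Codon 2: GCU (Ala) → GGU (Gly) — missense.
Codon 3: UGU (Cys) → UCU (Ser) — missense.
Codon 5: ACU (Thr) → AUU (Ile) — missense.
Codon 6: GAU (Asp) → GAG (Glu) — missense.
Codon 7: GAC (Asp) → GUC (Val) — missense.
Synonymous: 1 of 6.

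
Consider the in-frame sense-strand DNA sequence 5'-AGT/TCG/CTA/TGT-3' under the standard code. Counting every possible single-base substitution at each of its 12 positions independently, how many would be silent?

Codon 1 (AGT, Ser): 1 synonymous substitution.
Codon 2 (TCG, Ser): 3 synonymous substitutions.
Codon 3 (CTA, Leu): 4 synonymous substitutions.
Codon 4 (TGT, Cys): 1 synonymous substitution.
Total: 1 + 3 + 4 + 1 = 9.

9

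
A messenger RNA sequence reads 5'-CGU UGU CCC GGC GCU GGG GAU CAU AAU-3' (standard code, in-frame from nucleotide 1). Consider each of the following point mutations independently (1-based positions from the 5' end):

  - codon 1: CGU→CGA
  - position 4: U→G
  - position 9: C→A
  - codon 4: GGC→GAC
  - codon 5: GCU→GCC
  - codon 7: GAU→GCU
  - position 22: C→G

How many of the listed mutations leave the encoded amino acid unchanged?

3

Codon 1: CGU (Arg) → CGA (Arg) — synonymous.
Codon 2: UGU (Cys) → GGU (Gly) — missense.
Codon 3: CCC (Pro) → CCA (Pro) — synonymous.
Codon 4: GGC (Gly) → GAC (Asp) — missense.
Codon 5: GCU (Ala) → GCC (Ala) — synonymous.
Codon 7: GAU (Asp) → GCU (Ala) — missense.
Codon 8: CAU (His) → GAU (Asp) — missense.
Synonymous: 3 of 7.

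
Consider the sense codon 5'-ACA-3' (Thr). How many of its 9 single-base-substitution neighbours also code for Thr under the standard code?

3

Position 1: none → 0 synonymous.
Position 2: none → 0 synonymous.
Position 3: ACU, ACC, ACG → 3 synonymous.
Total: 0 + 0 + 3 = 3.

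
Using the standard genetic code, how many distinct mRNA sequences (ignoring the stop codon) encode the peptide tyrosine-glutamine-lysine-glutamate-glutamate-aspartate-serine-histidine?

768

Tyr: 2 codons.
Gln: 2 codons.
Lys: 2 codons.
Glu: 2 codons.
Glu: 2 codons.
Asp: 2 codons.
Ser: 6 codons.
His: 2 codons.
2 × 2 × 2 × 2 × 2 × 2 × 6 × 2 = 768.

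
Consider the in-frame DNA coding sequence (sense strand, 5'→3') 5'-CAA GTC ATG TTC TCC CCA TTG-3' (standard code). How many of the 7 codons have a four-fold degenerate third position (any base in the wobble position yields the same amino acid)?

Codon 1 CAA (Gln): third position 2-fold.
Codon 2 GTC (Val): third position 4-fold.
Codon 3 ATG (Met): third position 1-fold.
Codon 4 TTC (Phe): third position 2-fold.
Codon 5 TCC (Ser): third position 4-fold.
Codon 6 CCA (Pro): third position 4-fold.
Codon 7 TTG (Leu): third position 2-fold.
Four-fold degenerate third positions: 3.

3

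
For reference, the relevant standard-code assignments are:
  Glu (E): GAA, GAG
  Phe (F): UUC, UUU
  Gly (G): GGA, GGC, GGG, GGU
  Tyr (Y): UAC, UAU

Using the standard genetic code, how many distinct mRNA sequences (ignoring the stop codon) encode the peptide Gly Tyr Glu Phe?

32

Gly: 4 codons.
Tyr: 2 codons.
Glu: 2 codons.
Phe: 2 codons.
4 × 2 × 2 × 2 = 32.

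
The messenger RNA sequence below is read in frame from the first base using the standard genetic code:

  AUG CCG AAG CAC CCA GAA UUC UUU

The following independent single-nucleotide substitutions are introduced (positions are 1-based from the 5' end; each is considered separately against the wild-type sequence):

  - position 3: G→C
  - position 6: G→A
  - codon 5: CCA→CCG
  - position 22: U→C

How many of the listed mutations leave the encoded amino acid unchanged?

Codon 1: AUG (Met) → AUC (Ile) — missense.
Codon 2: CCG (Pro) → CCA (Pro) — synonymous.
Codon 5: CCA (Pro) → CCG (Pro) — synonymous.
Codon 8: UUU (Phe) → CUU (Leu) — missense.
Synonymous: 2 of 4.

2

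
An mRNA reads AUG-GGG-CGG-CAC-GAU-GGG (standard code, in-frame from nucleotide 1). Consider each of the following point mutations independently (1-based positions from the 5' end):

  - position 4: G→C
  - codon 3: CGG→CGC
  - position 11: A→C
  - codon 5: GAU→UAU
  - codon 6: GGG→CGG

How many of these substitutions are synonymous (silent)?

Codon 2: GGG (Gly) → CGG (Arg) — missense.
Codon 3: CGG (Arg) → CGC (Arg) — synonymous.
Codon 4: CAC (His) → CCC (Pro) — missense.
Codon 5: GAU (Asp) → UAU (Tyr) — missense.
Codon 6: GGG (Gly) → CGG (Arg) — missense.
Synonymous: 1 of 5.

1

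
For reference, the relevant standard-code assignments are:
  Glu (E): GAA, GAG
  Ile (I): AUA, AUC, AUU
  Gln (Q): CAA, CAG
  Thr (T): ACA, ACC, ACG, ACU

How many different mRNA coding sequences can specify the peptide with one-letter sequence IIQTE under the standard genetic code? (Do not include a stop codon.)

Ile: 3 codons.
Ile: 3 codons.
Gln: 2 codons.
Thr: 4 codons.
Glu: 2 codons.
3 × 3 × 2 × 4 × 2 = 144.

144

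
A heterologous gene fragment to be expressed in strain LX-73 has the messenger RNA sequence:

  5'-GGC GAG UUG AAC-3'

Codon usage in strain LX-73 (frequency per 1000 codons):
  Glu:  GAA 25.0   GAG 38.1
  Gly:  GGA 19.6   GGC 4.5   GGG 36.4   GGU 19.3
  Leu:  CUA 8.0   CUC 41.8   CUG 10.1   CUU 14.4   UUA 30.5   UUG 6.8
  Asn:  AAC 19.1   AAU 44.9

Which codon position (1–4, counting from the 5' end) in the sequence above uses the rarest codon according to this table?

Codon 1 GGC (Gly): 4.5 per 1000.
Codon 2 GAG (Glu): 38.1 per 1000.
Codon 3 UUG (Leu): 6.8 per 1000.
Codon 4 AAC (Asn): 19.1 per 1000.
Lowest frequency is 4.5 at codon 1.

1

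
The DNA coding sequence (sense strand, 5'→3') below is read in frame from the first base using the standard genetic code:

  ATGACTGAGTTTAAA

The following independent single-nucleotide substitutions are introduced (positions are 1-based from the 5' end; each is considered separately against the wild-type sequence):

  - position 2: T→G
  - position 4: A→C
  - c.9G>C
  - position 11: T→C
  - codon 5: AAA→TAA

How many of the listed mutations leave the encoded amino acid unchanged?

Codon 1: ATG (Met) → AGG (Arg) — missense.
Codon 2: ACT (Thr) → CCT (Pro) — missense.
Codon 3: GAG (Glu) → GAC (Asp) — missense.
Codon 4: TTT (Phe) → TCT (Ser) — missense.
Codon 5: AAA (Lys) → TAA (Stop) — nonsense.
Synonymous: 0 of 5.

0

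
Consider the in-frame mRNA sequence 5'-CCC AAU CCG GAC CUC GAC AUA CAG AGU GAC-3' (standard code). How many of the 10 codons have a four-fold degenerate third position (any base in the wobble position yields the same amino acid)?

Codon 1 CCC (Pro): third position 4-fold.
Codon 2 AAU (Asn): third position 2-fold.
Codon 3 CCG (Pro): third position 4-fold.
Codon 4 GAC (Asp): third position 2-fold.
Codon 5 CUC (Leu): third position 4-fold.
Codon 6 GAC (Asp): third position 2-fold.
Codon 7 AUA (Ile): third position 3-fold.
Codon 8 CAG (Gln): third position 2-fold.
Codon 9 AGU (Ser): third position 2-fold.
Codon 10 GAC (Asp): third position 2-fold.
Four-fold degenerate third positions: 3.

3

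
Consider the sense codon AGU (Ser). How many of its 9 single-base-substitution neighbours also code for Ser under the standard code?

Position 1: none → 0 synonymous.
Position 2: none → 0 synonymous.
Position 3: AGC → 1 synonymous.
Total: 0 + 0 + 1 = 1.

1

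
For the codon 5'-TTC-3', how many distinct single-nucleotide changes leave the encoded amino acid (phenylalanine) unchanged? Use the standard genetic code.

1

Position 1: none → 0 synonymous.
Position 2: none → 0 synonymous.
Position 3: TTT → 1 synonymous.
Total: 0 + 0 + 1 = 1.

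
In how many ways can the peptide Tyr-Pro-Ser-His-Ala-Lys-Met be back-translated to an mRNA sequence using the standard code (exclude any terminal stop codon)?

768

Tyr: 2 codons.
Pro: 4 codons.
Ser: 6 codons.
His: 2 codons.
Ala: 4 codons.
Lys: 2 codons.
Met: 1 codon.
2 × 4 × 6 × 2 × 4 × 2 × 1 = 768.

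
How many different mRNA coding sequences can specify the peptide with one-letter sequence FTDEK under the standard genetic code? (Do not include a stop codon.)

Phe: 2 codons.
Thr: 4 codons.
Asp: 2 codons.
Glu: 2 codons.
Lys: 2 codons.
2 × 4 × 2 × 2 × 2 = 64.

64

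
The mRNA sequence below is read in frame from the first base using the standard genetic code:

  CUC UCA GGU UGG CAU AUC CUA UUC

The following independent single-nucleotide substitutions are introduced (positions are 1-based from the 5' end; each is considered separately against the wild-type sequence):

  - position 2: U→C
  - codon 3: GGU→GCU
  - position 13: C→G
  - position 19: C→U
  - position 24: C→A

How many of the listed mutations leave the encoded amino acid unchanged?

1

Codon 1: CUC (Leu) → CCC (Pro) — missense.
Codon 3: GGU (Gly) → GCU (Ala) — missense.
Codon 5: CAU (His) → GAU (Asp) — missense.
Codon 7: CUA (Leu) → UUA (Leu) — synonymous.
Codon 8: UUC (Phe) → UUA (Leu) — missense.
Synonymous: 1 of 5.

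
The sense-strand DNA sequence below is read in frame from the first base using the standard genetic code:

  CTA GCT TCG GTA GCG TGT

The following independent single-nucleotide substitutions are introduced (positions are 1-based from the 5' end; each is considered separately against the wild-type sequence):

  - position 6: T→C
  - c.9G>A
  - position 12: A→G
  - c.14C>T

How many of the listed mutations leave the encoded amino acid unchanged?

Codon 2: GCT (Ala) → GCC (Ala) — synonymous.
Codon 3: TCG (Ser) → TCA (Ser) — synonymous.
Codon 4: GTA (Val) → GTG (Val) — synonymous.
Codon 5: GCG (Ala) → GTG (Val) — missense.
Synonymous: 3 of 4.

3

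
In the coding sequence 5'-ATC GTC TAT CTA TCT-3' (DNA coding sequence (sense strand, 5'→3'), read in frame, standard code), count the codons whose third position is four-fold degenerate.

Codon 1 ATC (Ile): third position 3-fold.
Codon 2 GTC (Val): third position 4-fold.
Codon 3 TAT (Tyr): third position 2-fold.
Codon 4 CTA (Leu): third position 4-fold.
Codon 5 TCT (Ser): third position 4-fold.
Four-fold degenerate third positions: 3.

3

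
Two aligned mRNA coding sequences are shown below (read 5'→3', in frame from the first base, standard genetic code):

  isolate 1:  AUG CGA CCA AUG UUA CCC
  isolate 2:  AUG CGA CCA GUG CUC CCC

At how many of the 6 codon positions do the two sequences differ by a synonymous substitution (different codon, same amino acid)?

Codon 1: AUG Met / AUG Met — identical.
Codon 2: CGA Arg / CGA Arg — identical.
Codon 3: CCA Pro / CCA Pro — identical.
Codon 4: AUG Met / GUG Val — nonsynonymous.
Codon 5: UUA Leu / CUC Leu — synonymous.
Codon 6: CCC Pro / CCC Pro — identical.
Synonymous differences: 1.

1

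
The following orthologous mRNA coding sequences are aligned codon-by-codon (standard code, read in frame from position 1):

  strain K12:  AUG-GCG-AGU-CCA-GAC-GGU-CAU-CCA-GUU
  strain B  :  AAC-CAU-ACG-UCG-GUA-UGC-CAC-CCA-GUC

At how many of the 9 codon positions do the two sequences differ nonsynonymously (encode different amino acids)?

Codon 1: AUG Met / AAC Asn — nonsynonymous.
Codon 2: GCG Ala / CAU His — nonsynonymous.
Codon 3: AGU Ser / ACG Thr — nonsynonymous.
Codon 4: CCA Pro / UCG Ser — nonsynonymous.
Codon 5: GAC Asp / GUA Val — nonsynonymous.
Codon 6: GGU Gly / UGC Cys — nonsynonymous.
Codon 7: CAU His / CAC His — synonymous.
Codon 8: CCA Pro / CCA Pro — identical.
Codon 9: GUU Val / GUC Val — synonymous.
Nonsynonymous differences: 6.

6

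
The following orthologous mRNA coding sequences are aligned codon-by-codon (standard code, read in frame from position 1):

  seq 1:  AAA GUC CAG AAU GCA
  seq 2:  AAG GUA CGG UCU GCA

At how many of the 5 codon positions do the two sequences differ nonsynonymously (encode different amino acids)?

2

Codon 1: AAA Lys / AAG Lys — synonymous.
Codon 2: GUC Val / GUA Val — synonymous.
Codon 3: CAG Gln / CGG Arg — nonsynonymous.
Codon 4: AAU Asn / UCU Ser — nonsynonymous.
Codon 5: GCA Ala / GCA Ala — identical.
Nonsynonymous differences: 2.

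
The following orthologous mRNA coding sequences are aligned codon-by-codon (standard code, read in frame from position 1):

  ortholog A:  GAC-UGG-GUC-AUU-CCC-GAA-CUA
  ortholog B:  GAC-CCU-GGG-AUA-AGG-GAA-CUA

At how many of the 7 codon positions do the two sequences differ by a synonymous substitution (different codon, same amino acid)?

Codon 1: GAC Asp / GAC Asp — identical.
Codon 2: UGG Trp / CCU Pro — nonsynonymous.
Codon 3: GUC Val / GGG Gly — nonsynonymous.
Codon 4: AUU Ile / AUA Ile — synonymous.
Codon 5: CCC Pro / AGG Arg — nonsynonymous.
Codon 6: GAA Glu / GAA Glu — identical.
Codon 7: CUA Leu / CUA Leu — identical.
Synonymous differences: 1.

1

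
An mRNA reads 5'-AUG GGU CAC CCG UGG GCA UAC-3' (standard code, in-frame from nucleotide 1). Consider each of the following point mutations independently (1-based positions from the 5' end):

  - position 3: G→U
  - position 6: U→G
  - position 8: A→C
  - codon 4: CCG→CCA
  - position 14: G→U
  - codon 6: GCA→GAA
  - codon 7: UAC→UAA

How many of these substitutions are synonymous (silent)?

2

Codon 1: AUG (Met) → AUU (Ile) — missense.
Codon 2: GGU (Gly) → GGG (Gly) — synonymous.
Codon 3: CAC (His) → CCC (Pro) — missense.
Codon 4: CCG (Pro) → CCA (Pro) — synonymous.
Codon 5: UGG (Trp) → UUG (Leu) — missense.
Codon 6: GCA (Ala) → GAA (Glu) — missense.
Codon 7: UAC (Tyr) → UAA (Stop) — nonsense.
Synonymous: 2 of 7.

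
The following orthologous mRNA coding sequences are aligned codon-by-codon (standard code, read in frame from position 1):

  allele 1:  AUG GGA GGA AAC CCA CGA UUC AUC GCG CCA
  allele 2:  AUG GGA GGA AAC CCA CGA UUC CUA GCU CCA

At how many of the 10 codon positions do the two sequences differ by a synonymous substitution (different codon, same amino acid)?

1

Codon 1: AUG Met / AUG Met — identical.
Codon 2: GGA Gly / GGA Gly — identical.
Codon 3: GGA Gly / GGA Gly — identical.
Codon 4: AAC Asn / AAC Asn — identical.
Codon 5: CCA Pro / CCA Pro — identical.
Codon 6: CGA Arg / CGA Arg — identical.
Codon 7: UUC Phe / UUC Phe — identical.
Codon 8: AUC Ile / CUA Leu — nonsynonymous.
Codon 9: GCG Ala / GCU Ala — synonymous.
Codon 10: CCA Pro / CCA Pro — identical.
Synonymous differences: 1.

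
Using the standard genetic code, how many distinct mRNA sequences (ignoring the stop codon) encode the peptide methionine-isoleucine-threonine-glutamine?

Met: 1 codon.
Ile: 3 codons.
Thr: 4 codons.
Gln: 2 codons.
1 × 3 × 4 × 2 = 24.

24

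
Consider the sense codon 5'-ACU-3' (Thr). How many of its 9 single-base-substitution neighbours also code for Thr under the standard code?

Position 1: none → 0 synonymous.
Position 2: none → 0 synonymous.
Position 3: ACC, ACA, ACG → 3 synonymous.
Total: 0 + 0 + 3 = 3.

3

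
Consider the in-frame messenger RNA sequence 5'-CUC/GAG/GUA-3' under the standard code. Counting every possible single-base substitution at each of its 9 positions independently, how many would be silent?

7

Codon 1 (CUC, Leu): 3 synonymous substitutions.
Codon 2 (GAG, Glu): 1 synonymous substitution.
Codon 3 (GUA, Val): 3 synonymous substitutions.
Total: 3 + 1 + 3 = 7.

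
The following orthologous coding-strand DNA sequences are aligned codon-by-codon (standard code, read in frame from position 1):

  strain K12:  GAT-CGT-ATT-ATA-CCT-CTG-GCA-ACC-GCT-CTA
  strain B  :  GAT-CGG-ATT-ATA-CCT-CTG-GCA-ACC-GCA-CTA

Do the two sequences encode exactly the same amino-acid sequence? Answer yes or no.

yes

Codon 1: GAT Asp / GAT Asp — identical.
Codon 2: CGT Arg / CGG Arg — synonymous.
Codon 3: ATT Ile / ATT Ile — identical.
Codon 4: ATA Ile / ATA Ile — identical.
Codon 5: CCT Pro / CCT Pro — identical.
Codon 6: CTG Leu / CTG Leu — identical.
Codon 7: GCA Ala / GCA Ala — identical.
Codon 8: ACC Thr / ACC Thr — identical.
Codon 9: GCT Ala / GCA Ala — synonymous.
Codon 10: CTA Leu / CTA Leu — identical.
Nonsynonymous differences: 0 → same protein.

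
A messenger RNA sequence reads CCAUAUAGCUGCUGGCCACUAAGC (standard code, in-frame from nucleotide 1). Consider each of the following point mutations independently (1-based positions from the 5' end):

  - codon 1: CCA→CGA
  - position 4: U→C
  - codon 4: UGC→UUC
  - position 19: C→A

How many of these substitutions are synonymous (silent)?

Codon 1: CCA (Pro) → CGA (Arg) — missense.
Codon 2: UAU (Tyr) → CAU (His) — missense.
Codon 4: UGC (Cys) → UUC (Phe) — missense.
Codon 7: CUA (Leu) → AUA (Ile) — missense.
Synonymous: 0 of 4.

0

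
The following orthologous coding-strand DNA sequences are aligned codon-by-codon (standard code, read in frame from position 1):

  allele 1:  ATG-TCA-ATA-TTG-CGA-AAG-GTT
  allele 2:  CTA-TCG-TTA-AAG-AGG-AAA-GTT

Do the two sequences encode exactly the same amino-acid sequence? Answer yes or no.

no

Codon 1: ATG Met / CTA Leu — nonsynonymous.
Codon 2: TCA Ser / TCG Ser — synonymous.
Codon 3: ATA Ile / TTA Leu — nonsynonymous.
Codon 4: TTG Leu / AAG Lys — nonsynonymous.
Codon 5: CGA Arg / AGG Arg — synonymous.
Codon 6: AAG Lys / AAA Lys — synonymous.
Codon 7: GTT Val / GTT Val — identical.
Nonsynonymous differences: 3 → different protein.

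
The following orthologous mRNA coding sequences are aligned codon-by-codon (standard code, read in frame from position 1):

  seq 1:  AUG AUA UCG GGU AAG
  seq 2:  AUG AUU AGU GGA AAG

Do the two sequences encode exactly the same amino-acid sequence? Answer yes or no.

yes

Codon 1: AUG Met / AUG Met — identical.
Codon 2: AUA Ile / AUU Ile — synonymous.
Codon 3: UCG Ser / AGU Ser — synonymous.
Codon 4: GGU Gly / GGA Gly — synonymous.
Codon 5: AAG Lys / AAG Lys — identical.
Nonsynonymous differences: 0 → same protein.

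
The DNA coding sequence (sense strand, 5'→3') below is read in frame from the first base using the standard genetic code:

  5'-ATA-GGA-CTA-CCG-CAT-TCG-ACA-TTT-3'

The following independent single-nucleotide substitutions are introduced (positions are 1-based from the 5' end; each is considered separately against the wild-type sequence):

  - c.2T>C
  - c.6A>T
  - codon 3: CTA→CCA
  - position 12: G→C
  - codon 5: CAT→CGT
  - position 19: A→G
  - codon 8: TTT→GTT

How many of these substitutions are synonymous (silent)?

Codon 1: ATA (Ile) → ACA (Thr) — missense.
Codon 2: GGA (Gly) → GGT (Gly) — synonymous.
Codon 3: CTA (Leu) → CCA (Pro) — missense.
Codon 4: CCG (Pro) → CCC (Pro) — synonymous.
Codon 5: CAT (His) → CGT (Arg) — missense.
Codon 7: ACA (Thr) → GCA (Ala) — missense.
Codon 8: TTT (Phe) → GTT (Val) — missense.
Synonymous: 2 of 7.

2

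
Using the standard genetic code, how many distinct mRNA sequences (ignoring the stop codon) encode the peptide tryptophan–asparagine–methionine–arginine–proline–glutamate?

96

Trp: 1 codon.
Asn: 2 codons.
Met: 1 codon.
Arg: 6 codons.
Pro: 4 codons.
Glu: 2 codons.
1 × 2 × 1 × 6 × 4 × 2 = 96.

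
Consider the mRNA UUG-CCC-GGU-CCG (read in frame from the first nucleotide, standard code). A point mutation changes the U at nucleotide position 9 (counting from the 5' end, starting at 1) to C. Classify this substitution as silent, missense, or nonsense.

Position 9 falls in codon 3: GGU → Gly.
After the substitution the codon is GGC → Gly.
Both encode Gly, so the change is synonymous.

silent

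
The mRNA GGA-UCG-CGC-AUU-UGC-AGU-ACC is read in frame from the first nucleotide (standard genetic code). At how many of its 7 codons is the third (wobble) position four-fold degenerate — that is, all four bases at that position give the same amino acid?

4

Codon 1 GGA (Gly): third position 4-fold.
Codon 2 UCG (Ser): third position 4-fold.
Codon 3 CGC (Arg): third position 4-fold.
Codon 4 AUU (Ile): third position 3-fold.
Codon 5 UGC (Cys): third position 2-fold.
Codon 6 AGU (Ser): third position 2-fold.
Codon 7 ACC (Thr): third position 4-fold.
Four-fold degenerate third positions: 4.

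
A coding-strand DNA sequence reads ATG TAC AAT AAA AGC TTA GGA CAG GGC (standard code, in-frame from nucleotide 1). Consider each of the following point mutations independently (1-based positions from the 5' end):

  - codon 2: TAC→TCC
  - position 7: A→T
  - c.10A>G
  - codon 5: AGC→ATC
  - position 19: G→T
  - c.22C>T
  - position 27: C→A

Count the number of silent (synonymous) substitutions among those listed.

Codon 2: TAC (Tyr) → TCC (Ser) — missense.
Codon 3: AAT (Asn) → TAT (Tyr) — missense.
Codon 4: AAA (Lys) → GAA (Glu) — missense.
Codon 5: AGC (Ser) → ATC (Ile) — missense.
Codon 7: GGA (Gly) → TGA (Stop) — nonsense.
Codon 8: CAG (Gln) → TAG (Stop) — nonsense.
Codon 9: GGC (Gly) → GGA (Gly) — synonymous.
Synonymous: 1 of 7.

1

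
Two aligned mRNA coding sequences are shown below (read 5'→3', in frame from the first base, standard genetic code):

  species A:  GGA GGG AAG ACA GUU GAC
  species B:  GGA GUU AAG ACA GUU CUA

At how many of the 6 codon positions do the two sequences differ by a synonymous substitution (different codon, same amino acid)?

0

Codon 1: GGA Gly / GGA Gly — identical.
Codon 2: GGG Gly / GUU Val — nonsynonymous.
Codon 3: AAG Lys / AAG Lys — identical.
Codon 4: ACA Thr / ACA Thr — identical.
Codon 5: GUU Val / GUU Val — identical.
Codon 6: GAC Asp / CUA Leu — nonsynonymous.
Synonymous differences: 0.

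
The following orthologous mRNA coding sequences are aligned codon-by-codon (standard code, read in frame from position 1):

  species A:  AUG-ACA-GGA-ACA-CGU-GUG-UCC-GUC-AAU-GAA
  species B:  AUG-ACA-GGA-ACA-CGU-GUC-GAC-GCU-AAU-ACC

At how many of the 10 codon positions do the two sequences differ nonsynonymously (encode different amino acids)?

3

Codon 1: AUG Met / AUG Met — identical.
Codon 2: ACA Thr / ACA Thr — identical.
Codon 3: GGA Gly / GGA Gly — identical.
Codon 4: ACA Thr / ACA Thr — identical.
Codon 5: CGU Arg / CGU Arg — identical.
Codon 6: GUG Val / GUC Val — synonymous.
Codon 7: UCC Ser / GAC Asp — nonsynonymous.
Codon 8: GUC Val / GCU Ala — nonsynonymous.
Codon 9: AAU Asn / AAU Asn — identical.
Codon 10: GAA Glu / ACC Thr — nonsynonymous.
Nonsynonymous differences: 3.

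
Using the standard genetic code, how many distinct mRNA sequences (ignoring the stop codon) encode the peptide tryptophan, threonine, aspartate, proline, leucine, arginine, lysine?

Trp: 1 codon.
Thr: 4 codons.
Asp: 2 codons.
Pro: 4 codons.
Leu: 6 codons.
Arg: 6 codons.
Lys: 2 codons.
1 × 4 × 2 × 4 × 6 × 6 × 2 = 2304.

2304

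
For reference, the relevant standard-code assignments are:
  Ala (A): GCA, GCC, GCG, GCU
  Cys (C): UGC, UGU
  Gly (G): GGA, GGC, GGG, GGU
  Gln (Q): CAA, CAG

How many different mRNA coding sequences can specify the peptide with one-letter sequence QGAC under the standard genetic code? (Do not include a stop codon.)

64

Gln: 2 codons.
Gly: 4 codons.
Ala: 4 codons.
Cys: 2 codons.
2 × 4 × 4 × 2 = 64.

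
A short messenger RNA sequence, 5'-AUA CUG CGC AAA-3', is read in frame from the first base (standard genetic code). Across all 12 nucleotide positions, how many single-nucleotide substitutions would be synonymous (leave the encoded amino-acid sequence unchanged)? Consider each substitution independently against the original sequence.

10

Codon 1 (AUA, Ile): 2 synonymous substitutions.
Codon 2 (CUG, Leu): 4 synonymous substitutions.
Codon 3 (CGC, Arg): 3 synonymous substitutions.
Codon 4 (AAA, Lys): 1 synonymous substitution.
Total: 2 + 4 + 3 + 1 = 10.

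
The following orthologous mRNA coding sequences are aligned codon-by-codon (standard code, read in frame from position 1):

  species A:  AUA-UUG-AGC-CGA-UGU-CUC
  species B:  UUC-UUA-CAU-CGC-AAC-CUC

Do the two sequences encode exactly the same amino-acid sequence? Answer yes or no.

no

Codon 1: AUA Ile / UUC Phe — nonsynonymous.
Codon 2: UUG Leu / UUA Leu — synonymous.
Codon 3: AGC Ser / CAU His — nonsynonymous.
Codon 4: CGA Arg / CGC Arg — synonymous.
Codon 5: UGU Cys / AAC Asn — nonsynonymous.
Codon 6: CUC Leu / CUC Leu — identical.
Nonsynonymous differences: 3 → different protein.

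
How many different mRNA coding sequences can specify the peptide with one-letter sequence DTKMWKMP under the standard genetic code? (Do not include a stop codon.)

Asp: 2 codons.
Thr: 4 codons.
Lys: 2 codons.
Met: 1 codon.
Trp: 1 codon.
Lys: 2 codons.
Met: 1 codon.
Pro: 4 codons.
2 × 4 × 2 × 1 × 1 × 2 × 1 × 4 = 128.

128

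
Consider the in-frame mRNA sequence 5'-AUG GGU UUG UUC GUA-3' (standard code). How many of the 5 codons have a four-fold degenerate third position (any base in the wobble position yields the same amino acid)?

Codon 1 AUG (Met): third position 1-fold.
Codon 2 GGU (Gly): third position 4-fold.
Codon 3 UUG (Leu): third position 2-fold.
Codon 4 UUC (Phe): third position 2-fold.
Codon 5 GUA (Val): third position 4-fold.
Four-fold degenerate third positions: 2.

2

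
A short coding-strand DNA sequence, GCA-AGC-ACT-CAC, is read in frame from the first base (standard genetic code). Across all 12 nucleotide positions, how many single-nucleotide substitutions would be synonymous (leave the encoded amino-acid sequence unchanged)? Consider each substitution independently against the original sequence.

8

Codon 1 (GCA, Ala): 3 synonymous substitutions.
Codon 2 (AGC, Ser): 1 synonymous substitution.
Codon 3 (ACT, Thr): 3 synonymous substitutions.
Codon 4 (CAC, His): 1 synonymous substitution.
Total: 3 + 1 + 3 + 1 = 8.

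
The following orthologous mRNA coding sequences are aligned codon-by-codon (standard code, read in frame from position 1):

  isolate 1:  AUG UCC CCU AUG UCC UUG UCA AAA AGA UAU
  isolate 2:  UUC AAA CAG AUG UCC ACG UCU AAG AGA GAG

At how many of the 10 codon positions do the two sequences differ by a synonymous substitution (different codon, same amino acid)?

2

Codon 1: AUG Met / UUC Phe — nonsynonymous.
Codon 2: UCC Ser / AAA Lys — nonsynonymous.
Codon 3: CCU Pro / CAG Gln — nonsynonymous.
Codon 4: AUG Met / AUG Met — identical.
Codon 5: UCC Ser / UCC Ser — identical.
Codon 6: UUG Leu / ACG Thr — nonsynonymous.
Codon 7: UCA Ser / UCU Ser — synonymous.
Codon 8: AAA Lys / AAG Lys — synonymous.
Codon 9: AGA Arg / AGA Arg — identical.
Codon 10: UAU Tyr / GAG Glu — nonsynonymous.
Synonymous differences: 2.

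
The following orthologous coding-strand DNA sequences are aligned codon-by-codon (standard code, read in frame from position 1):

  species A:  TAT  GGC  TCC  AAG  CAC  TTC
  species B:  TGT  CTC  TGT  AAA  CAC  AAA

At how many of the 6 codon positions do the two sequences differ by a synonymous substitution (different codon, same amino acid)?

1

Codon 1: TAT Tyr / TGT Cys — nonsynonymous.
Codon 2: GGC Gly / CTC Leu — nonsynonymous.
Codon 3: TCC Ser / TGT Cys — nonsynonymous.
Codon 4: AAG Lys / AAA Lys — synonymous.
Codon 5: CAC His / CAC His — identical.
Codon 6: TTC Phe / AAA Lys — nonsynonymous.
Synonymous differences: 1.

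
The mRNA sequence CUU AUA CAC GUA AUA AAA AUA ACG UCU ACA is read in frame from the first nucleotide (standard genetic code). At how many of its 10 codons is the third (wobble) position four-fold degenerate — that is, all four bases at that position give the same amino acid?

5

Codon 1 CUU (Leu): third position 4-fold.
Codon 2 AUA (Ile): third position 3-fold.
Codon 3 CAC (His): third position 2-fold.
Codon 4 GUA (Val): third position 4-fold.
Codon 5 AUA (Ile): third position 3-fold.
Codon 6 AAA (Lys): third position 2-fold.
Codon 7 AUA (Ile): third position 3-fold.
Codon 8 ACG (Thr): third position 4-fold.
Codon 9 UCU (Ser): third position 4-fold.
Codon 10 ACA (Thr): third position 4-fold.
Four-fold degenerate third positions: 5.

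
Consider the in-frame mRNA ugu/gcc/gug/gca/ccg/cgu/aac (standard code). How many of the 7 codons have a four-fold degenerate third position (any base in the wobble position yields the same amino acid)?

Codon 1 UGU (Cys): third position 2-fold.
Codon 2 GCC (Ala): third position 4-fold.
Codon 3 GUG (Val): third position 4-fold.
Codon 4 GCA (Ala): third position 4-fold.
Codon 5 CCG (Pro): third position 4-fold.
Codon 6 CGU (Arg): third position 4-fold.
Codon 7 AAC (Asn): third position 2-fold.
Four-fold degenerate third positions: 5.

5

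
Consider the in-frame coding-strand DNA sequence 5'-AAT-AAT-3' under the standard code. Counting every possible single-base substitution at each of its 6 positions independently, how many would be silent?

Codon 1 (AAT, Asn): 1 synonymous substitution.
Codon 2 (AAT, Asn): 1 synonymous substitution.
Total: 1 + 1 = 2.

2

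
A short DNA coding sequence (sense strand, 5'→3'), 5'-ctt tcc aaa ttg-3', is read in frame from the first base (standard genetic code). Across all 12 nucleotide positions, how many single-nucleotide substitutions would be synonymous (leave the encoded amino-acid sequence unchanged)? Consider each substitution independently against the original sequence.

9

Codon 1 (CTT, Leu): 3 synonymous substitutions.
Codon 2 (TCC, Ser): 3 synonymous substitutions.
Codon 3 (AAA, Lys): 1 synonymous substitution.
Codon 4 (TTG, Leu): 2 synonymous substitutions.
Total: 3 + 3 + 1 + 2 = 9.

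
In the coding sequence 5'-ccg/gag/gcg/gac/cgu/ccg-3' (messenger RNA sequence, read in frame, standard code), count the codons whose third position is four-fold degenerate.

4

Codon 1 CCG (Pro): third position 4-fold.
Codon 2 GAG (Glu): third position 2-fold.
Codon 3 GCG (Ala): third position 4-fold.
Codon 4 GAC (Asp): third position 2-fold.
Codon 5 CGU (Arg): third position 4-fold.
Codon 6 CCG (Pro): third position 4-fold.
Four-fold degenerate third positions: 4.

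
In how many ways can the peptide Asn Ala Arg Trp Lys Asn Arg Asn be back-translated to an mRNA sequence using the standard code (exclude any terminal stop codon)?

2304

Asn: 2 codons.
Ala: 4 codons.
Arg: 6 codons.
Trp: 1 codon.
Lys: 2 codons.
Asn: 2 codons.
Arg: 6 codons.
Asn: 2 codons.
2 × 4 × 6 × 1 × 2 × 2 × 6 × 2 = 2304.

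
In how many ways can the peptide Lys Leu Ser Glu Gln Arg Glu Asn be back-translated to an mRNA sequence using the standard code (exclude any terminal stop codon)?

Lys: 2 codons.
Leu: 6 codons.
Ser: 6 codons.
Glu: 2 codons.
Gln: 2 codons.
Arg: 6 codons.
Glu: 2 codons.
Asn: 2 codons.
2 × 6 × 6 × 2 × 2 × 6 × 2 × 2 = 6912.

6912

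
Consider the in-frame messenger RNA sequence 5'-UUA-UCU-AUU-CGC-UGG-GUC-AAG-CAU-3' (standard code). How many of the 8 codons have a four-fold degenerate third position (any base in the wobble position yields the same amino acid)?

Codon 1 UUA (Leu): third position 2-fold.
Codon 2 UCU (Ser): third position 4-fold.
Codon 3 AUU (Ile): third position 3-fold.
Codon 4 CGC (Arg): third position 4-fold.
Codon 5 UGG (Trp): third position 1-fold.
Codon 6 GUC (Val): third position 4-fold.
Codon 7 AAG (Lys): third position 2-fold.
Codon 8 CAU (His): third position 2-fold.
Four-fold degenerate third positions: 3.

3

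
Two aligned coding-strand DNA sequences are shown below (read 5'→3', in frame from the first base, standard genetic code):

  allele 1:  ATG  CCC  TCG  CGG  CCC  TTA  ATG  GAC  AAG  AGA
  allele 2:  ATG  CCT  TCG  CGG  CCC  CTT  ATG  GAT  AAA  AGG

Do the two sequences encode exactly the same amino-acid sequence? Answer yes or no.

yes

Codon 1: ATG Met / ATG Met — identical.
Codon 2: CCC Pro / CCT Pro — synonymous.
Codon 3: TCG Ser / TCG Ser — identical.
Codon 4: CGG Arg / CGG Arg — identical.
Codon 5: CCC Pro / CCC Pro — identical.
Codon 6: TTA Leu / CTT Leu — synonymous.
Codon 7: ATG Met / ATG Met — identical.
Codon 8: GAC Asp / GAT Asp — synonymous.
Codon 9: AAG Lys / AAA Lys — synonymous.
Codon 10: AGA Arg / AGG Arg — synonymous.
Nonsynonymous differences: 0 → same protein.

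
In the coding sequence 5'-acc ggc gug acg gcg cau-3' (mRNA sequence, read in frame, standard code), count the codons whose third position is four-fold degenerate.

5

Codon 1 ACC (Thr): third position 4-fold.
Codon 2 GGC (Gly): third position 4-fold.
Codon 3 GUG (Val): third position 4-fold.
Codon 4 ACG (Thr): third position 4-fold.
Codon 5 GCG (Ala): third position 4-fold.
Codon 6 CAU (His): third position 2-fold.
Four-fold degenerate third positions: 5.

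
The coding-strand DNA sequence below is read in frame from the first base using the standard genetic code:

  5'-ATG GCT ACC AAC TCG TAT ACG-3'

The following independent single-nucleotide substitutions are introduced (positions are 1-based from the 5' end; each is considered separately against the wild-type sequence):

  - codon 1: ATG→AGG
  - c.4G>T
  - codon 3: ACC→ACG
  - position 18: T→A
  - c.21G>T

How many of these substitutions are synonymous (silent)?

Codon 1: ATG (Met) → AGG (Arg) — missense.
Codon 2: GCT (Ala) → TCT (Ser) — missense.
Codon 3: ACC (Thr) → ACG (Thr) — synonymous.
Codon 6: TAT (Tyr) → TAA (Stop) — nonsense.
Codon 7: ACG (Thr) → ACT (Thr) — synonymous.
Synonymous: 2 of 5.

2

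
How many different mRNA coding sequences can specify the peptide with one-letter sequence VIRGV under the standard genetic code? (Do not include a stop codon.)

Val: 4 codons.
Ile: 3 codons.
Arg: 6 codons.
Gly: 4 codons.
Val: 4 codons.
4 × 3 × 6 × 4 × 4 = 1152.

1152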